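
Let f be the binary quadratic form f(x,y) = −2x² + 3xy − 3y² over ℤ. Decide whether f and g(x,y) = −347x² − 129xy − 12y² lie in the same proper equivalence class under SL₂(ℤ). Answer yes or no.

D₁ = -15, D₂ = -15
f is negative-definite; reduce −f:
−f: translate: b→1 (≡-3 mod 4), so (2,-3,3)→(2,1,2)
−f: reduced (well bottom): (2,1,2) with a≤c, −a<b≤a
flip sign back: reduced form of f is (-2,-1,-2)
g is negative-definite; reduce −g:
−g: flip: (347,129,12)→(12,-129,347)
−g: translate: b→-9 (≡-129 mod 24), so (12,-129,347)→(12,-9,2)
−g: flip: (12,-9,2)→(2,9,12)
−g: translate: b→1 (≡9 mod 4), so (2,9,12)→(2,1,2)
−g: reduced (well bottom): (2,1,2) with a≤c, −a<b≤a
flip sign back: reduced form of g is (-2,-1,-2)
reduced forms (-2, -1, -2) vs (-2, -1, -2) ⇒ equivalent

yes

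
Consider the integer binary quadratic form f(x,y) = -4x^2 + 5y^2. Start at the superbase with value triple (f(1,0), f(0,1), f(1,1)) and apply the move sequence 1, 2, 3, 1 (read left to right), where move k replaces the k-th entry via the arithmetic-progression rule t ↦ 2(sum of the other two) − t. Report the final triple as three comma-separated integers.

start (-4,5,1) = (f(1,0),f(0,1),f(1,1))
replace slot 1: 2·(5+1) − (-4) = 16 → (16,5,1)
replace slot 2: 2·(16+1) − 5 = 29 → (16,29,1)
replace slot 3: 2·(16+29) − 1 = 89 → (16,29,89)
replace slot 1: 2·(29+89) − 16 = 220 → (220,29,89)

220,29,89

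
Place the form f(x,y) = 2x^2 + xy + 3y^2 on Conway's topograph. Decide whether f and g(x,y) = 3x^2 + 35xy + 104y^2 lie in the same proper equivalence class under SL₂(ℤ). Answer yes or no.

D₁ = -23, D₂ = -23
f: reduced (well bottom): (2,1,3) with a≤c, −a<b≤a
g: translate: b→-1 (≡35 mod 6), so (3,35,104)→(3,-1,2)
g: flip: (3,-1,2)→(2,1,3)
g: reduced (well bottom): (2,1,3) with a≤c, −a<b≤a
reduced forms (2, 1, 3) vs (2, 1, 3) ⇒ equivalent

yes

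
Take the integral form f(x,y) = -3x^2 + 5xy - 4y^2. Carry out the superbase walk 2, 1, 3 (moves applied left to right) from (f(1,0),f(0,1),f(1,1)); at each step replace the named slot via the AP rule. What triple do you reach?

start (-3,-4,-2) = (f(1,0),f(0,1),f(1,1))
replace slot 2: 2·((-3)+(-2)) − (-4) = -6 → (-3,-6,-2)
replace slot 1: 2·((-6)+(-2)) − (-3) = -13 → (-13,-6,-2)
replace slot 3: 2·((-13)+(-6)) − (-2) = -36 → (-13,-6,-36)

-13,-6,-36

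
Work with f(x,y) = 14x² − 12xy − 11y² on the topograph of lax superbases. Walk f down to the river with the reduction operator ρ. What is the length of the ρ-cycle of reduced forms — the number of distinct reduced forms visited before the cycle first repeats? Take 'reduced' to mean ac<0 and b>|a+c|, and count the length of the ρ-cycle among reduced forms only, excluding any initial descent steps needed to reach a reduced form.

D = 760, ⌊√D⌋ = 27
descent: ρ → (-11,12,14)  [lands on river]
river: ρ → (14,16,-9)
river: ρ → (-9,20,10)
river: ρ → (10,20,-9)
river: ρ → (-9,16,14)
river: ρ → (14,12,-11)
river: ρ → (-11,10,15)
river: ρ → (15,20,-6)
river: ρ → (-6,16,21)
river: ρ → (21,26,-1)
river: ρ → (-1,26,21)
river: ρ → (21,16,-6)
river: ρ → (-6,20,15)
river: ρ → (15,10,-11)
ρ-cycle length = 14 (tail of 1 descent step not counted)

14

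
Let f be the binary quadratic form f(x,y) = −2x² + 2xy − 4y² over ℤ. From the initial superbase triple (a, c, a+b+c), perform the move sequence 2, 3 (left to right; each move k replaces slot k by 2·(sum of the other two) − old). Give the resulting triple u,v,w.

start (-2,-4,-4) = (f(1,0),f(0,1),f(1,1))
replace slot 2: 2·((-2)+(-4)) − (-4) = -8 → (-2,-8,-4)
replace slot 3: 2·((-2)+(-8)) − (-4) = -16 → (-2,-8,-16)

-2,-8,-16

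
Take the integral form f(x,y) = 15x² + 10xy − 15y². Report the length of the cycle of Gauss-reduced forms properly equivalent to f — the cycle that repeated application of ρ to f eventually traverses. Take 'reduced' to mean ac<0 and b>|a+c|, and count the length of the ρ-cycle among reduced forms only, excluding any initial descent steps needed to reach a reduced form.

D = 1000, ⌊√D⌋ = 31
river: ρ → (-15,20,10)
river: ρ → (10,20,-15)
river: ρ → (-15,10,15)
river: ρ → (15,20,-10)
river: ρ → (-10,20,15)
river: ρ → (15,10,-15)
ρ-cycle length = 6 (tail of 0 descent steps not counted)

6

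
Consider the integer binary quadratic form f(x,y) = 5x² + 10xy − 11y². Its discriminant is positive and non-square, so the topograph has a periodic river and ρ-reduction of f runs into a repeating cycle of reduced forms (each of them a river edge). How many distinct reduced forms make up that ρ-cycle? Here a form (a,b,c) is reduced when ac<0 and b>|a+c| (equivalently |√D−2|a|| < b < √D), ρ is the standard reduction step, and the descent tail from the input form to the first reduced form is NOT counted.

D = 320, ⌊√D⌋ = 17
river: ρ → (-11,12,4)
river: ρ → (4,12,-11)
river: ρ → (-11,10,5)
river: ρ → (5,10,-11)
ρ-cycle length = 4 (tail of 0 descent steps not counted)

4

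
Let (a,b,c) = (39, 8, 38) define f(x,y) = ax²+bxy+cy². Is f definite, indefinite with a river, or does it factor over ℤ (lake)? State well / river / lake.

D = b²−4ac = 8² − 4·39·38 = -5864
D < 0 ⇒ definite ⇒ every region one sign ⇒ single well

well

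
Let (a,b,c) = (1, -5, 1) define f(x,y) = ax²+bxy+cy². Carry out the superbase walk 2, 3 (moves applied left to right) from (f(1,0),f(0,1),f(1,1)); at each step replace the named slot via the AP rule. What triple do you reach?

start (1,1,-3) = (f(1,0),f(0,1),f(1,1))
replace slot 2: 2·(1+(-3)) − 1 = -5 → (1,-5,-3)
replace slot 3: 2·(1+(-5)) − (-3) = -5 → (1,-5,-5)

1,-5,-5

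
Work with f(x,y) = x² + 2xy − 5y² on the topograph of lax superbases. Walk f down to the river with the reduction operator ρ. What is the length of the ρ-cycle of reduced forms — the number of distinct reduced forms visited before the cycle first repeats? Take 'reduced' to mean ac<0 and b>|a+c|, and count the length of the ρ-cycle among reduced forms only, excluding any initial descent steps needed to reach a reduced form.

D = 24, ⌊√D⌋ = 4
descent: ρ → (-5,-2,1)
descent: ρ → (1,4,-2)  [lands on river]
river: ρ → (-2,4,1)
ρ-cycle length = 2 (tail of 2 descent steps not counted)

2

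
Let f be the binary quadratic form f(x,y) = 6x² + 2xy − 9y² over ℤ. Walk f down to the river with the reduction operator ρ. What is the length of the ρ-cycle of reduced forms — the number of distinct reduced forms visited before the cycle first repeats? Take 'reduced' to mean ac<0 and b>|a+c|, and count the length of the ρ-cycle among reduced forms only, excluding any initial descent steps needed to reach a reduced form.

D = 220, ⌊√D⌋ = 14
descent: ρ → (-9,-2,6)
descent: ρ → (6,14,-1)  [lands on river]
river: ρ → (-1,14,6)
river: ρ → (6,10,-5)
river: ρ → (-5,10,6)
ρ-cycle length = 4 (tail of 2 descent steps not counted)

4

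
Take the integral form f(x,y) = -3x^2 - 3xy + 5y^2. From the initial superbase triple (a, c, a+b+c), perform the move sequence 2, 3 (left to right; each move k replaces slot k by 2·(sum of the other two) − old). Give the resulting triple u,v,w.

start (-3,5,-1) = (f(1,0),f(0,1),f(1,1))
replace slot 2: 2·((-3)+(-1)) − 5 = -13 → (-3,-13,-1)
replace slot 3: 2·((-3)+(-13)) − (-1) = -31 → (-3,-13,-31)

-3,-13,-31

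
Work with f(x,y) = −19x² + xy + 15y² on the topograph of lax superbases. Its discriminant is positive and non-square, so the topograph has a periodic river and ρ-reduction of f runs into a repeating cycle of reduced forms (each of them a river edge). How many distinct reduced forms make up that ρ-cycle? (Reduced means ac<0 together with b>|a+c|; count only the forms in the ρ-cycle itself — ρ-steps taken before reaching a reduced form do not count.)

D = 1141, ⌊√D⌋ = 33
descent: ρ → (15,29,-5)  [lands on river]
river: ρ → (-5,31,9)
river: ρ → (9,23,-17)
river: ρ → (-17,11,15)
river: ρ → (15,19,-13)
river: ρ → (-13,33,1)
river: ρ → (1,33,-13)
river: ρ → (-13,19,15)
river: ρ → (15,11,-17)
river: ρ → (-17,23,9)
river: ρ → (9,31,-5)
river: ρ → (-5,29,15)
river: ρ → (15,31,-3)
river: ρ → (-3,29,25)
river: ρ → (25,21,-7)
river: ρ → (-7,21,25)
river: ρ → (25,29,-3)
river: ρ → (-3,31,15)
ρ-cycle length = 18 (tail of 1 descent step not counted)

18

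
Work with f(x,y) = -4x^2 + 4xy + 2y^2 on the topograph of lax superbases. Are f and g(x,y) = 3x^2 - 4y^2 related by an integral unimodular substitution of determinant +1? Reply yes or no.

D₁ = 48, D₂ = 48
river cycle of f (length 2): (2, 4, -4), (-4, 4, 2)
river cycle of g (length 2): (3, 6, -1), (-1, 6, 3)
cycles differ ⇒ inequivalent

no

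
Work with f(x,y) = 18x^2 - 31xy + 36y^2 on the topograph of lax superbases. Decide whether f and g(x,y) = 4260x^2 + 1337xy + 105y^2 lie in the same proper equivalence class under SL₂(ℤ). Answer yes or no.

D₁ = -1631, D₂ = -1631
f: translate: b→5 (≡-31 mod 36), so (18,-31,36)→(18,5,23)
f: reduced (well bottom): (18,5,23) with a≤c, −a<b≤a
g: flip: (4260,1337,105)→(105,-1337,4260)
g: translate: b→-77 (≡-1337 mod 210), so (105,-1337,4260)→(105,-77,18)
g: flip: (105,-77,18)→(18,77,105)
g: translate: b→5 (≡77 mod 36), so (18,77,105)→(18,5,23)
g: reduced (well bottom): (18,5,23) with a≤c, −a<b≤a
reduced forms (18, 5, 23) vs (18, 5, 23) ⇒ equivalent

yes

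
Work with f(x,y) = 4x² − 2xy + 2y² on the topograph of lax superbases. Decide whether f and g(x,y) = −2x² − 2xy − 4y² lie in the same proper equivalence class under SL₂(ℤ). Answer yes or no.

D₁ = -28, D₂ = -28
f: flip: (4,-2,2)→(2,2,4)
f: reduced (well bottom): (2,2,4) with a≤c, −a<b≤a
g is negative-definite; reduce −g:
−g: reduced (well bottom): (2,2,4) with a≤c, −a<b≤a
flip sign back: reduced form of g is (-2,-2,-4)
reduced forms (2, 2, 4) vs (-2, -2, -4) ⇒ inequivalent

no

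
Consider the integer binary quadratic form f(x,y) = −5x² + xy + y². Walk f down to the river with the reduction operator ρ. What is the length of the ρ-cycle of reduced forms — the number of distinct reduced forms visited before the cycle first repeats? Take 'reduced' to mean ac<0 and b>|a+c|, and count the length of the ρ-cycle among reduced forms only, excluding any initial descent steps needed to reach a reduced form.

D = 21, ⌊√D⌋ = 4
descent: ρ → (1,3,-3)  [lands on river]
river: ρ → (-3,3,1)
ρ-cycle length = 2 (tail of 1 descent step not counted)

2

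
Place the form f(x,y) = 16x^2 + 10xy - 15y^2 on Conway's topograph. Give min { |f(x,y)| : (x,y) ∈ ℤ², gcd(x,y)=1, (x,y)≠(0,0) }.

river: ρ → (-15,20,11)
river: ρ → (11,24,-11)
river: ρ → (-11,20,15)
river: ρ → (15,10,-16)
river: ρ → (-16,22,9)
river: ρ → (9,32,-1)
river: ρ → (-1,32,9)
river: ρ → (9,22,-16)
river: ρ → (-16,10,15)
river: ρ → (15,20,-11)
river: ρ → (-11,24,11)
river: ρ → (11,20,-15)
river: ρ → (-15,10,16)
river: ρ → (16,22,-9)
river: ρ → (-9,32,1)
river: ρ → (1,32,-9)
river: ρ → (-9,22,16)
river: ρ → (16,10,-15)
closes: descent 0, river 18
min |a| on river = 1

1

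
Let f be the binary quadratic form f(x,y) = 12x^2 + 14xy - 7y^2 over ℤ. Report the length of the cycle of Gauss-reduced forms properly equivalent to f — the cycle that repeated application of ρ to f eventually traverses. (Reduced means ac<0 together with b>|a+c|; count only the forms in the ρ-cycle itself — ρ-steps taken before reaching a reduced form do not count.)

D = 532, ⌊√D⌋ = 23
river: ρ → (-7,14,12)
river: ρ → (12,10,-9)
river: ρ → (-9,8,13)
river: ρ → (13,18,-4)
river: ρ → (-4,22,3)
river: ρ → (3,20,-11)
river: ρ → (-11,2,12)
river: ρ → (12,22,-1)
river: ρ → (-1,22,12)
river: ρ → (12,2,-11)
river: ρ → (-11,20,3)
river: ρ → (3,22,-4)
river: ρ → (-4,18,13)
river: ρ → (13,8,-9)
river: ρ → (-9,10,12)
river: ρ → (12,14,-7)
ρ-cycle length = 16 (tail of 0 descent steps not counted)

16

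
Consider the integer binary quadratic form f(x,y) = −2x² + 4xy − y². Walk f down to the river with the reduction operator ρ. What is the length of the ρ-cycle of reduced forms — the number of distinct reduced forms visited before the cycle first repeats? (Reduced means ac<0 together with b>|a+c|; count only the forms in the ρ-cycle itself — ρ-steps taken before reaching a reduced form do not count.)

D = 8, ⌊√D⌋ = 2
descent: ρ → (-1,2,1)  [lands on river]
river: ρ → (1,2,-1)
ρ-cycle length = 2 (tail of 1 descent step not counted)

2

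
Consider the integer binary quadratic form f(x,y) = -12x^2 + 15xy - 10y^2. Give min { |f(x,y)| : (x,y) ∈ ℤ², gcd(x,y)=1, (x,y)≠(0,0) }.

translate: b→9 (≡-15 mod 24), so (12,-15,10)→(12,9,7)
flip: (12,9,7)→(7,-9,12)
translate: b→5 (≡-9 mod 14), so (7,-9,12)→(7,5,10)
reduced (well bottom): (7,5,10) with a≤c, −a<b≤a
well minimum |f| = |-7| = 7 (negative-definite)

7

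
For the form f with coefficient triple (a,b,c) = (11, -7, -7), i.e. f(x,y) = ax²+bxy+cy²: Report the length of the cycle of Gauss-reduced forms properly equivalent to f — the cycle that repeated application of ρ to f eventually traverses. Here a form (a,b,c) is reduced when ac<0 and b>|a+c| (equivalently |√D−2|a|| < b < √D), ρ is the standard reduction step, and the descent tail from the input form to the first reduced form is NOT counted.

D = 357, ⌊√D⌋ = 18
descent: ρ → (-7,7,11)  [lands on river]
river: ρ → (11,15,-3)
river: ρ → (-3,15,11)
river: ρ → (11,7,-7)
ρ-cycle length = 4 (tail of 1 descent step not counted)

4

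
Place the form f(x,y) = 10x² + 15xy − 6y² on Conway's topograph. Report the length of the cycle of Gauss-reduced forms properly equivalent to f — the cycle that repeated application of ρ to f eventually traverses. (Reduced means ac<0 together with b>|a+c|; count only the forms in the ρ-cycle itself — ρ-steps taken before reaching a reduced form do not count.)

D = 465, ⌊√D⌋ = 21
river: ρ → (-6,21,1)
river: ρ → (1,21,-6)
river: ρ → (-6,15,10)
river: ρ → (10,5,-11)
river: ρ → (-11,17,4)
river: ρ → (4,15,-15)
river: ρ → (-15,15,4)
river: ρ → (4,17,-11)
river: ρ → (-11,5,10)
river: ρ → (10,15,-6)
ρ-cycle length = 10 (tail of 0 descent steps not counted)

10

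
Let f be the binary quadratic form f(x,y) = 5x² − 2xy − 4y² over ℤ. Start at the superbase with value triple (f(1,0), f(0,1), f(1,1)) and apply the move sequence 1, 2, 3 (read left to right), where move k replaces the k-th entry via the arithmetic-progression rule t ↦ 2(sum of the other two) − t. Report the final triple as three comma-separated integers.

start (5,-4,-1) = (f(1,0),f(0,1),f(1,1))
replace slot 1: 2·((-4)+(-1)) − 5 = -15 → (-15,-4,-1)
replace slot 2: 2·((-15)+(-1)) − (-4) = -28 → (-15,-28,-1)
replace slot 3: 2·((-15)+(-28)) − (-1) = -85 → (-15,-28,-85)

-15,-28,-85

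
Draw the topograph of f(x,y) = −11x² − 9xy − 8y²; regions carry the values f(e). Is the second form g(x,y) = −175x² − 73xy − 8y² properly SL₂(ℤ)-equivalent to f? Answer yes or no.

D₁ = -271, D₂ = -271
f is negative-definite; reduce −f:
−f: flip: (11,9,8)→(8,-9,11)
−f: translate: b→7 (≡-9 mod 16), so (8,-9,11)→(8,7,10)
−f: reduced (well bottom): (8,7,10) with a≤c, −a<b≤a
flip sign back: reduced form of f is (-8,-7,-10)
g is negative-definite; reduce −g:
−g: flip: (175,73,8)→(8,-73,175)
−g: translate: b→7 (≡-73 mod 16), so (8,-73,175)→(8,7,10)
−g: reduced (well bottom): (8,7,10) with a≤c, −a<b≤a
flip sign back: reduced form of g is (-8,-7,-10)
reduced forms (-8, -7, -10) vs (-8, -7, -10) ⇒ equivalent

yes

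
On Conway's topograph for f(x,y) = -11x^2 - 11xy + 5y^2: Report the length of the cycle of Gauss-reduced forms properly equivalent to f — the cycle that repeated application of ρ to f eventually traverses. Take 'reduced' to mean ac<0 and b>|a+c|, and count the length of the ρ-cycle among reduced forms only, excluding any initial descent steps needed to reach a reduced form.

D = 341, ⌊√D⌋ = 18
descent: ρ → (5,11,-11)  [lands on river]
river: ρ → (-11,11,5)
river: ρ → (5,9,-13)
river: ρ → (-13,17,1)
river: ρ → (1,17,-13)
river: ρ → (-13,9,5)
ρ-cycle length = 6 (tail of 1 descent step not counted)

6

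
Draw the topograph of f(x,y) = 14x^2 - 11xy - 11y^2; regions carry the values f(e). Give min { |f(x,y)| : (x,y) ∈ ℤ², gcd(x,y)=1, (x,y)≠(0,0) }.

descent: ρ → (-11,11,14)  [lands on river]
river: ρ → (14,17,-8)
river: ρ → (-8,15,16)
river: ρ → (16,17,-7)
river: ρ → (-7,25,4)
river: ρ → (4,23,-13)
river: ρ → (-13,3,14)
river: ρ → (14,25,-2)
river: ρ → (-2,27,1)
river: ρ → (1,27,-2)
river: ρ → (-2,25,14)
river: ρ → (14,3,-13)
river: ρ → (-13,23,4)
river: ρ → (4,25,-7)
river: ρ → (-7,17,16)
river: ρ → (16,15,-8)
river: ρ → (-8,17,14)
river: ρ → (14,11,-11)
closes: descent 1, river 18
min |a| on river = 1

1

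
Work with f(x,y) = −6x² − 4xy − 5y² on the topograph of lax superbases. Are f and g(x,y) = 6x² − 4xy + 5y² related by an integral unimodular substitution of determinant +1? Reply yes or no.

D₁ = -104, D₂ = -104
f is negative-definite; reduce −f:
−f: flip: (6,4,5)→(5,-4,6)
−f: reduced (well bottom): (5,-4,6) with a≤c, −a<b≤a
flip sign back: reduced form of f is (-5,4,-6)
g: flip: (6,-4,5)→(5,4,6)
g: reduced (well bottom): (5,4,6) with a≤c, −a<b≤a
reduced forms (-5, 4, -6) vs (5, 4, 6) ⇒ inequivalent

no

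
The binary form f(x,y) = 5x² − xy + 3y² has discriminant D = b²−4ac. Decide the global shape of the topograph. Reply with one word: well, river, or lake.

D = b²−4ac = (-1)² − 4·5·3 = -59
D < 0 ⇒ definite ⇒ every region one sign ⇒ single well

well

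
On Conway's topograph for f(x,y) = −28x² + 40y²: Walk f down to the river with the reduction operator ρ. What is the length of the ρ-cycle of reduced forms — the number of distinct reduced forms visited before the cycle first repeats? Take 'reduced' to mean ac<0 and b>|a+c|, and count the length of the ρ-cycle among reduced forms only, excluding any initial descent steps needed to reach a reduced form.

D = 4480, ⌊√D⌋ = 66
descent: ρ → (40,0,-28)
descent: ρ → (-28,56,12)  [lands on river]
river: ρ → (12,64,-8)
river: ρ → (-8,64,12)
river: ρ → (12,56,-28)
ρ-cycle length = 4 (tail of 2 descent steps not counted)

4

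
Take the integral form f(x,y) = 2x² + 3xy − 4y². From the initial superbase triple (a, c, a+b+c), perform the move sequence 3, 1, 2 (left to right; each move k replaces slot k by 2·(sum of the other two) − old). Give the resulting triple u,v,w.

start (2,-4,1) = (f(1,0),f(0,1),f(1,1))
replace slot 3: 2·(2+(-4)) − 1 = -5 → (2,-4,-5)
replace slot 1: 2·((-4)+(-5)) − 2 = -20 → (-20,-4,-5)
replace slot 2: 2·((-20)+(-5)) − (-4) = -46 → (-20,-46,-5)

-20,-46,-5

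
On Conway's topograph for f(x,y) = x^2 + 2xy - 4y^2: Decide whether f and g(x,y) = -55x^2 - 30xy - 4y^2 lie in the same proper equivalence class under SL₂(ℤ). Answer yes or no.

D₁ = 20, D₂ = 20
river cycle of f (length 2): (1, 4, -1), (-1, 4, 1)
river cycle of g (length 2): (1, 4, -1), (-1, 4, 1)
cycles coincide ⇒ equivalent

yes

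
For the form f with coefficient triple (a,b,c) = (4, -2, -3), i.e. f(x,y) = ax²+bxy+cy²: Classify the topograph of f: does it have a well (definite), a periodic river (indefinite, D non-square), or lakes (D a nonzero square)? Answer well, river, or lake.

D = b²−4ac = (-2)² − 4·4·(-3) = 52
D > 0 non-square ⇒ indefinite ⇒ periodic river

river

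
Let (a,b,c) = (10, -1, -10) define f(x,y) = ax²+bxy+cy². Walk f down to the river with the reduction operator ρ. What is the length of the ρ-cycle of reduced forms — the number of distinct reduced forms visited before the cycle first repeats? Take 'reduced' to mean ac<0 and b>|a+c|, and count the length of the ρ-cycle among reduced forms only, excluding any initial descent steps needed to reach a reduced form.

D = 401, ⌊√D⌋ = 20
descent: ρ → (-10,1,10)  [lands on river]
river: ρ → (10,19,-1)
river: ρ → (-1,19,10)
river: ρ → (10,1,-10)
river: ρ → (-10,19,1)
river: ρ → (1,19,-10)
ρ-cycle length = 6 (tail of 1 descent step not counted)

6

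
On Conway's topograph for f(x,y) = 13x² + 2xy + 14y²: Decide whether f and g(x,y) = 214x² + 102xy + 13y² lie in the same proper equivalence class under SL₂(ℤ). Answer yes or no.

D₁ = -724, D₂ = -724
f: reduced (well bottom): (13,2,14) with a≤c, −a<b≤a
g: flip: (214,102,13)→(13,-102,214)
g: translate: b→2 (≡-102 mod 26), so (13,-102,214)→(13,2,14)
g: reduced (well bottom): (13,2,14) with a≤c, −a<b≤a
reduced forms (13, 2, 14) vs (13, 2, 14) ⇒ equivalent

yes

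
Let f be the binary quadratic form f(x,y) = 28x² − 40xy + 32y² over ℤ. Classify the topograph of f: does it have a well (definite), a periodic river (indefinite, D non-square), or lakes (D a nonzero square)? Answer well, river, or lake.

D = b²−4ac = (-40)² − 4·28·32 = -1984
D < 0 ⇒ definite ⇒ every region one sign ⇒ single well

well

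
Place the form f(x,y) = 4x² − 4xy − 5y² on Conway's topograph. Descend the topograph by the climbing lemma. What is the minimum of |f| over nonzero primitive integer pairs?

descent: ρ → (-5,4,4)  [lands on river]
river: ρ → (4,4,-5)
river: ρ → (-5,6,3)
river: ρ → (3,6,-5)
closes: descent 1, river 4
min |a| on river = 3

3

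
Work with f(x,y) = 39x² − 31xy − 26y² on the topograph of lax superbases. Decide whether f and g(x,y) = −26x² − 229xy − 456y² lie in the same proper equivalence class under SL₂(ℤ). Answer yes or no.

D₁ = 5017, D₂ = 5017
river cycle of f (length 40): (-26, 31, 39), (39, 47, -18), (-18, 61, 18), (18, 47, -39), (-39, 31, 26), (26, 21, -44), (-44, 67, 3), (3, 65, -66), (-66, 67, 2), (2, 69, -32), … (30 more)
river cycle of g (length 40): (-26, 31, 39), (39, 47, -18), (-18, 61, 18), (18, 47, -39), (-39, 31, 26), (26, 21, -44), (-44, 67, 3), (3, 65, -66), (-66, 67, 2), (2, 69, -32), … (30 more)
cycles coincide ⇒ equivalent

yes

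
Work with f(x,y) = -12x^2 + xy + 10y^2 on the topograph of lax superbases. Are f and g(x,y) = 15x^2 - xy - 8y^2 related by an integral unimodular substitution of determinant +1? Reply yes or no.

D₁ = 481, D₂ = 481
river cycle of f (length 30): (10, 19, -3), (-3, 17, 16), (16, 15, -4), (-4, 17, 12), (12, 7, -9), (-9, 11, 10), (10, 9, -10), (-10, 11, 9), (9, 7, -12), (-12, 17, 4), … (20 more)
river cycle of g (length 26): (-8, 17, 6), (6, 19, -5), (-5, 21, 2), (2, 19, -15), (-15, 11, 6), (6, 13, -13), (-13, 13, 6), (6, 11, -15), (-15, 19, 2), (2, 21, -5), … (16 more)
cycles differ ⇒ inequivalent

no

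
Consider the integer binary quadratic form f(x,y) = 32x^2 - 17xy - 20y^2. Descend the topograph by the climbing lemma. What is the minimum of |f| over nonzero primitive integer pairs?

descent: ρ → (-20,17,32)  [lands on river]
river: ρ → (32,47,-5)
river: ρ → (-5,53,2)
river: ρ → (2,51,-31)
river: ρ → (-31,11,22)
river: ρ → (22,33,-20)
river: ρ → (-20,47,8)
river: ρ → (8,49,-14)
river: ρ → (-14,35,29)
river: ρ → (29,23,-20)
closes: descent 1, river 10
min |a| on river = 2

2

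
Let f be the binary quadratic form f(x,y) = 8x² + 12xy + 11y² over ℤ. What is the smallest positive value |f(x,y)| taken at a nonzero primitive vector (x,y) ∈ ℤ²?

translate: b→-4 (≡12 mod 16), so (8,12,11)→(8,-4,7)
flip: (8,-4,7)→(7,4,8)
reduced (well bottom): (7,4,8) with a≤c, −a<b≤a
well minimum = a = 7

7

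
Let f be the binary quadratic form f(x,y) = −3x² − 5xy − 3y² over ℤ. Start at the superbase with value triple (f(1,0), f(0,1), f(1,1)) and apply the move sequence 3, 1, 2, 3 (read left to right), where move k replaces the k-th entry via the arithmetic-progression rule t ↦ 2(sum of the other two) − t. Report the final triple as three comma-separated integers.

start (-3,-3,-11) = (f(1,0),f(0,1),f(1,1))
replace slot 3: 2·((-3)+(-3)) − (-11) = -1 → (-3,-3,-1)
replace slot 1: 2·((-3)+(-1)) − (-3) = -5 → (-5,-3,-1)
replace slot 2: 2·((-5)+(-1)) − (-3) = -9 → (-5,-9,-1)
replace slot 3: 2·((-5)+(-9)) − (-1) = -27 → (-5,-9,-27)

-5,-9,-27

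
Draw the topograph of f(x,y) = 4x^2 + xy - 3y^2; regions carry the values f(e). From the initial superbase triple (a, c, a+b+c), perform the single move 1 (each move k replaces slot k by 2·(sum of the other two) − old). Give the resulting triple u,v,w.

start (4,-3,2) = (f(1,0),f(0,1),f(1,1))
replace slot 1: 2·((-3)+2) − 4 = -6 → (-6,-3,2)

-6,-3,2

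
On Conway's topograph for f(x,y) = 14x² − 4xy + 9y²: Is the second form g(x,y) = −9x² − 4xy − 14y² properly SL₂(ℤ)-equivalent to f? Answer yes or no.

D₁ = -488, D₂ = -488
f: flip: (14,-4,9)→(9,4,14)
f: reduced (well bottom): (9,4,14) with a≤c, −a<b≤a
g is negative-definite; reduce −g:
−g: reduced (well bottom): (9,4,14) with a≤c, −a<b≤a
flip sign back: reduced form of g is (-9,-4,-14)
reduced forms (9, 4, 14) vs (-9, -4, -14) ⇒ inequivalent

no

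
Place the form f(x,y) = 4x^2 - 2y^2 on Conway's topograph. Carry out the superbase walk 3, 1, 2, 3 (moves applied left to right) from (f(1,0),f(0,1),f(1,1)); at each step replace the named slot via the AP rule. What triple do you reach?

start (4,-2,2) = (f(1,0),f(0,1),f(1,1))
replace slot 3: 2·(4+(-2)) − 2 = 2 → (4,-2,2)
replace slot 1: 2·((-2)+2) − 4 = -4 → (-4,-2,2)
replace slot 2: 2·((-4)+2) − (-2) = -2 → (-4,-2,2)
replace slot 3: 2·((-4)+(-2)) − 2 = -14 → (-4,-2,-14)

-4,-2,-14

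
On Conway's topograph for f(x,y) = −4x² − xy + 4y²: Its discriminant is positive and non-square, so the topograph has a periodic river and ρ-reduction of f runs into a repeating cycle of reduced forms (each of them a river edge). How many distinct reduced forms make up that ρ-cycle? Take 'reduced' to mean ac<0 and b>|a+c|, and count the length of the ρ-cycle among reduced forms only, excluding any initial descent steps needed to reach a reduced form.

D = 65, ⌊√D⌋ = 8
descent: ρ → (4,1,-4)  [lands on river]
river: ρ → (-4,7,1)
river: ρ → (1,7,-4)
river: ρ → (-4,1,4)
river: ρ → (4,7,-1)
river: ρ → (-1,7,4)
ρ-cycle length = 6 (tail of 1 descent step not counted)

6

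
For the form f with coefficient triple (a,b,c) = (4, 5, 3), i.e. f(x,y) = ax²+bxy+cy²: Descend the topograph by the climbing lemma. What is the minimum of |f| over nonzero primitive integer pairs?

translate: b→-3 (≡5 mod 8), so (4,5,3)→(4,-3,2)
flip: (4,-3,2)→(2,3,4)
translate: b→-1 (≡3 mod 4), so (2,3,4)→(2,-1,3)
reduced (well bottom): (2,-1,3) with a≤c, −a<b≤a
well minimum = a = 2

2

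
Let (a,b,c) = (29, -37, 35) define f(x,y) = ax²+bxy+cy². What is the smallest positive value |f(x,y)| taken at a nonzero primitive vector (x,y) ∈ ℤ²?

translate: b→21 (≡-37 mod 58), so (29,-37,35)→(29,21,27)
flip: (29,21,27)→(27,-21,29)
reduced (well bottom): (27,-21,29) with a≤c, −a<b≤a
well minimum = a = 27

27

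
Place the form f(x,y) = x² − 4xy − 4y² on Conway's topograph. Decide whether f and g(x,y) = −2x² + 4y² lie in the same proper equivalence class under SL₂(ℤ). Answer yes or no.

D₁ = 32, D₂ = 32
river cycle of f (length 2): (-4, 4, 1), (1, 4, -4)
river cycle of g (length 2): (-2, 4, 2), (2, 4, -2)
cycles differ ⇒ inequivalent

no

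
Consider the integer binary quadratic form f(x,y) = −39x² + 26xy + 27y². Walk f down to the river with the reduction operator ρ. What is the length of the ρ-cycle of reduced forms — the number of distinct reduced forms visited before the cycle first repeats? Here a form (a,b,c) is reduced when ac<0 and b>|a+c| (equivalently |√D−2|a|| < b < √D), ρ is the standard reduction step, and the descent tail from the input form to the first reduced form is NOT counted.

D = 4888, ⌊√D⌋ = 69
river: ρ → (27,28,-38)
river: ρ → (-38,48,17)
river: ρ → (17,54,-29)
river: ρ → (-29,62,9)
river: ρ → (9,64,-22)
river: ρ → (-22,68,3)
river: ρ → (3,64,-66)
river: ρ → (-66,68,1)
river: ρ → (1,68,-66)
river: ρ → (-66,64,3)
river: ρ → (3,68,-22)
river: ρ → (-22,64,9)
river: ρ → (9,62,-29)
river: ρ → (-29,54,17)
river: ρ → (17,48,-38)
river: ρ → (-38,28,27)
river: ρ → (27,26,-39)
river: ρ → (-39,52,14)
river: ρ → (14,60,-23)
river: ρ → (-23,32,42)
river: ρ → (42,52,-13)
river: ρ → (-13,52,42)
river: ρ → (42,32,-23)
river: ρ → (-23,60,14)
river: ρ → (14,52,-39)
river: ρ → (-39,26,27)
ρ-cycle length = 26 (tail of 0 descent steps not counted)

26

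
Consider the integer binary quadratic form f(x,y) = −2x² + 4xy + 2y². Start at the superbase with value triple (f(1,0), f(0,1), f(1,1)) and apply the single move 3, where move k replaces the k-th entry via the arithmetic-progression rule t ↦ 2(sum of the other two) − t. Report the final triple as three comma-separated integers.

start (-2,2,4) = (f(1,0),f(0,1),f(1,1))
replace slot 3: 2·((-2)+2) − 4 = -4 → (-2,2,-4)

-2,2,-4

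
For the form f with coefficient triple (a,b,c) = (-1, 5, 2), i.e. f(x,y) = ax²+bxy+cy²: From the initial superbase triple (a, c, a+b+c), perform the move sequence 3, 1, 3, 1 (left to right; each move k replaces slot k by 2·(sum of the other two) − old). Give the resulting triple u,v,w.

start (-1,2,6) = (f(1,0),f(0,1),f(1,1))
replace slot 3: 2·((-1)+2) − 6 = -4 → (-1,2,-4)
replace slot 1: 2·(2+(-4)) − (-1) = -3 → (-3,2,-4)
replace slot 3: 2·((-3)+2) − (-4) = 2 → (-3,2,2)
replace slot 1: 2·(2+2) − (-3) = 11 → (11,2,2)

11,2,2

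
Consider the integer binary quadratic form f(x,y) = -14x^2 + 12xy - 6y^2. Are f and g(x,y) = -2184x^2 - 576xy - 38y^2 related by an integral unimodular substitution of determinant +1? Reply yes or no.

D₁ = -192, D₂ = -192
f is negative-definite; reduce −f:
−f: flip: (14,-12,6)→(6,12,14)
−f: translate: b→0 (≡12 mod 12), so (6,12,14)→(6,0,8)
−f: reduced (well bottom): (6,0,8) with a≤c, −a<b≤a
flip sign back: reduced form of f is (-6,0,-8)
g is negative-definite; reduce −g:
−g: flip: (2184,576,38)→(38,-576,2184)
−g: translate: b→32 (≡-576 mod 76), so (38,-576,2184)→(38,32,8)
−g: flip: (38,32,8)→(8,-32,38)
−g: translate: b→0 (≡-32 mod 16), so (8,-32,38)→(8,0,6)
−g: flip: (8,0,6)→(6,0,8)
−g: reduced (well bottom): (6,0,8) with a≤c, −a<b≤a
flip sign back: reduced form of g is (-6,0,-8)
reduced forms (-6, 0, -8) vs (-6, 0, -8) ⇒ equivalent

yes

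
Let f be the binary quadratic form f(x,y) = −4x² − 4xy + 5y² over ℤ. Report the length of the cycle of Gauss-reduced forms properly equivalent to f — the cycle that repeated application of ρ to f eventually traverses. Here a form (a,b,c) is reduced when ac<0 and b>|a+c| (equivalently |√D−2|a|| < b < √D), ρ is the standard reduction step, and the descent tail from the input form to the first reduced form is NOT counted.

D = 96, ⌊√D⌋ = 9
descent: ρ → (5,4,-4)  [lands on river]
river: ρ → (-4,4,5)
river: ρ → (5,6,-3)
river: ρ → (-3,6,5)
ρ-cycle length = 4 (tail of 1 descent step not counted)

4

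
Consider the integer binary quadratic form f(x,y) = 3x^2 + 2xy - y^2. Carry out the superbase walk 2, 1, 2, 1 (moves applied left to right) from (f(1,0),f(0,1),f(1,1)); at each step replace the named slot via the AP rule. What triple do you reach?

start (3,-1,4) = (f(1,0),f(0,1),f(1,1))
replace slot 2: 2·(3+4) − (-1) = 15 → (3,15,4)
replace slot 1: 2·(15+4) − 3 = 35 → (35,15,4)
replace slot 2: 2·(35+4) − 15 = 63 → (35,63,4)
replace slot 1: 2·(63+4) − 35 = 99 → (99,63,4)

99,63,4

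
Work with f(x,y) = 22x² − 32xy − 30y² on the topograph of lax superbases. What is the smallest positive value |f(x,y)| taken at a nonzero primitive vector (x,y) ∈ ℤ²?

descent: ρ → (-30,32,22)  [lands on river]
river: ρ → (22,56,-6)
river: ρ → (-6,52,40)
river: ρ → (40,28,-18)
river: ρ → (-18,44,24)
river: ρ → (24,52,-10)
river: ρ → (-10,48,34)
river: ρ → (34,20,-24)
river: ρ → (-24,28,30)
river: ρ → (30,32,-22)
river: ρ → (-22,56,6)
river: ρ → (6,52,-40)
river: ρ → (-40,28,18)
river: ρ → (18,44,-24)
river: ρ → (-24,52,10)
river: ρ → (10,48,-34)
river: ρ → (-34,20,24)
river: ρ → (24,28,-30)
closes: descent 1, river 18
min |a| on river = 6

6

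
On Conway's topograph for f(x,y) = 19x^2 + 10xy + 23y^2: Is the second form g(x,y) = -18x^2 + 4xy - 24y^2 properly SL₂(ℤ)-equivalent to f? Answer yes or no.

D₁ = -1648, D₂ = -1712
discriminants differ ⇒ not SL₂(ℤ)-equivalent

no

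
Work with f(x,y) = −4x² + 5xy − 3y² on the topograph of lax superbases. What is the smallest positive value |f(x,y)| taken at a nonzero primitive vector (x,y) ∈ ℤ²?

translate: b→3 (≡-5 mod 8), so (4,-5,3)→(4,3,2)
flip: (4,3,2)→(2,-3,4)
translate: b→1 (≡-3 mod 4), so (2,-3,4)→(2,1,3)
reduced (well bottom): (2,1,3) with a≤c, −a<b≤a
well minimum |f| = |-2| = 2 (negative-definite)

2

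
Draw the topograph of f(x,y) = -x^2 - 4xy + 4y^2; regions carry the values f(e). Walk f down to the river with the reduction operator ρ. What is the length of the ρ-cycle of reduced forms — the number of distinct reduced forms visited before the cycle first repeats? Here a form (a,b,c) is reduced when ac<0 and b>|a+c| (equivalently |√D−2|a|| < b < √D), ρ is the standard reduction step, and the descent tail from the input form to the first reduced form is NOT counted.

D = 32, ⌊√D⌋ = 5
descent: ρ → (4,4,-1)  [lands on river]
river: ρ → (-1,4,4)
ρ-cycle length = 2 (tail of 1 descent step not counted)

2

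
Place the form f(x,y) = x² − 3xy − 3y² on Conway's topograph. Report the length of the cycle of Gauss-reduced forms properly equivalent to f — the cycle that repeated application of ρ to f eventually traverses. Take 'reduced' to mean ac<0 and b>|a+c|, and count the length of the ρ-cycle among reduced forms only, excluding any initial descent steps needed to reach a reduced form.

D = 21, ⌊√D⌋ = 4
descent: ρ → (-3,3,1)  [lands on river]
river: ρ → (1,3,-3)
ρ-cycle length = 2 (tail of 1 descent step not counted)

2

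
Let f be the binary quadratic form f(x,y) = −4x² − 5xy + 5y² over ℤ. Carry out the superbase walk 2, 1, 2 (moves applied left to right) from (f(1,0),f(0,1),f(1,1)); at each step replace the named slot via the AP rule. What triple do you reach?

start (-4,5,-4) = (f(1,0),f(0,1),f(1,1))
replace slot 2: 2·((-4)+(-4)) − 5 = -21 → (-4,-21,-4)
replace slot 1: 2·((-21)+(-4)) − (-4) = -46 → (-46,-21,-4)
replace slot 2: 2·((-46)+(-4)) − (-21) = -79 → (-46,-79,-4)

-46,-79,-4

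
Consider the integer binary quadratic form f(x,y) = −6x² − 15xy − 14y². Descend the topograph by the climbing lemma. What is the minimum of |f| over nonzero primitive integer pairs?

translate: b→3 (≡15 mod 12), so (6,15,14)→(6,3,5)
flip: (6,3,5)→(5,-3,6)
reduced (well bottom): (5,-3,6) with a≤c, −a<b≤a
well minimum |f| = |-5| = 5 (negative-definite)

5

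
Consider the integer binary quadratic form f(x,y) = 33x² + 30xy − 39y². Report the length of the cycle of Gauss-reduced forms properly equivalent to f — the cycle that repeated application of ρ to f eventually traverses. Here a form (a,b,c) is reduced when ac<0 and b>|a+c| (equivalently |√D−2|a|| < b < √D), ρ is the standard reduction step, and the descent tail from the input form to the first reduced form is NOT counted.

D = 6048, ⌊√D⌋ = 77
river: ρ → (-39,48,24)
river: ρ → (24,48,-39)
river: ρ → (-39,30,33)
river: ρ → (33,36,-36)
river: ρ → (-36,36,33)
river: ρ → (33,30,-39)
ρ-cycle length = 6 (tail of 0 descent steps not counted)

6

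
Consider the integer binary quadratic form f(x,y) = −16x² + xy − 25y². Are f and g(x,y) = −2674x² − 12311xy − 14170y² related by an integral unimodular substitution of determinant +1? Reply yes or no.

D₁ = -1599, D₂ = -1599
f is negative-definite; reduce −f:
−f: reduced (well bottom): (16,-1,25) with a≤c, −a<b≤a
flip sign back: reduced form of f is (-16,1,-25)
g is negative-definite; reduce −g:
−g: translate: b→1615 (≡12311 mod 5348), so (2674,12311,14170)→(2674,1615,244)
−g: flip: (2674,1615,244)→(244,-1615,2674)
−g: translate: b→-151 (≡-1615 mod 488), so (244,-1615,2674)→(244,-151,25)
−g: flip: (244,-151,25)→(25,151,244)
−g: translate: b→1 (≡151 mod 50), so (25,151,244)→(25,1,16)
−g: flip: (25,1,16)→(16,-1,25)
−g: reduced (well bottom): (16,-1,25) with a≤c, −a<b≤a
flip sign back: reduced form of g is (-16,1,-25)
reduced forms (-16, 1, -25) vs (-16, 1, -25) ⇒ equivalent

yes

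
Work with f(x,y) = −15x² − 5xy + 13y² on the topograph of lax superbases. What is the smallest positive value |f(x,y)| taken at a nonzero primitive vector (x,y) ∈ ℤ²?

descent: ρ → (13,5,-15)  [lands on river]
river: ρ → (-15,25,3)
river: ρ → (3,23,-23)
river: ρ → (-23,23,3)
river: ρ → (3,25,-15)
river: ρ → (-15,5,13)
river: ρ → (13,21,-7)
river: ρ → (-7,21,13)
closes: descent 1, river 8
min |a| on river = 3

3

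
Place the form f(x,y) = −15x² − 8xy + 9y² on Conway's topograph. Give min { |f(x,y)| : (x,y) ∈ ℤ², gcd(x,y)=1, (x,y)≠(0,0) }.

descent: ρ → (9,8,-15)  [lands on river]
river: ρ → (-15,22,2)
river: ρ → (2,22,-15)
river: ρ → (-15,8,9)
river: ρ → (9,10,-14)
river: ρ → (-14,18,5)
river: ρ → (5,22,-6)
river: ρ → (-6,14,17)
river: ρ → (17,20,-3)
river: ρ → (-3,22,10)
river: ρ → (10,18,-7)
river: ρ → (-7,24,1)
river: ρ → (1,24,-7)
river: ρ → (-7,18,10)
river: ρ → (10,22,-3)
river: ρ → (-3,20,17)
river: ρ → (17,14,-6)
river: ρ → (-6,22,5)
river: ρ → (5,18,-14)
river: ρ → (-14,10,9)
closes: descent 1, river 20
min |a| on river = 1

1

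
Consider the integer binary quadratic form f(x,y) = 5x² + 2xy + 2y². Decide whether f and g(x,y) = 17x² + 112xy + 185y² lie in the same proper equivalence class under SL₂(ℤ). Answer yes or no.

D₁ = -36, D₂ = -36
f: flip: (5,2,2)→(2,-2,5)
f: translate: b→2 (≡-2 mod 4), so (2,-2,5)→(2,2,5)
f: reduced (well bottom): (2,2,5) with a≤c, −a<b≤a
g: translate: b→10 (≡112 mod 34), so (17,112,185)→(17,10,2)
g: flip: (17,10,2)→(2,-10,17)
g: translate: b→2 (≡-10 mod 4), so (2,-10,17)→(2,2,5)
g: reduced (well bottom): (2,2,5) with a≤c, −a<b≤a
reduced forms (2, 2, 5) vs (2, 2, 5) ⇒ equivalent

yes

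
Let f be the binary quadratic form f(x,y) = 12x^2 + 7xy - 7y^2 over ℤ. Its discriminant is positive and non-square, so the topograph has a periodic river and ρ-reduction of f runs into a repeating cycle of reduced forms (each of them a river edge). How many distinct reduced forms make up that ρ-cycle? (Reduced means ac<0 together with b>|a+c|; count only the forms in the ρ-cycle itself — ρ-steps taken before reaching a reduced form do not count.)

D = 385, ⌊√D⌋ = 19
river: ρ → (-7,7,12)
river: ρ → (12,17,-2)
river: ρ → (-2,19,3)
river: ρ → (3,17,-8)
river: ρ → (-8,15,5)
river: ρ → (5,15,-8)
river: ρ → (-8,17,3)
river: ρ → (3,19,-2)
river: ρ → (-2,17,12)
river: ρ → (12,7,-7)
ρ-cycle length = 10 (tail of 0 descent steps not counted)

10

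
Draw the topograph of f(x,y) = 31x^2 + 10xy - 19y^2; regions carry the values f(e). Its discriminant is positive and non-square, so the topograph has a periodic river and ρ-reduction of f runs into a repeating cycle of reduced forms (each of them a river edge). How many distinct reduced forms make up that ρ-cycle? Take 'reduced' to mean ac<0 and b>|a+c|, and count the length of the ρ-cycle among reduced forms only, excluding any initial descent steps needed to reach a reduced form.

D = 2456, ⌊√D⌋ = 49
descent: ρ → (-19,28,22)  [lands on river]
river: ρ → (22,16,-25)
river: ρ → (-25,34,13)
river: ρ → (13,44,-10)
river: ρ → (-10,36,29)
river: ρ → (29,22,-17)
river: ρ → (-17,46,5)
river: ρ → (5,44,-26)
river: ρ → (-26,8,23)
river: ρ → (23,38,-11)
river: ρ → (-11,28,38)
river: ρ → (38,48,-1)
river: ρ → (-1,48,38)
river: ρ → (38,28,-11)
river: ρ → (-11,38,23)
river: ρ → (23,8,-26)
river: ρ → (-26,44,5)
river: ρ → (5,46,-17)
river: ρ → (-17,22,29)
river: ρ → (29,36,-10)
river: ρ → (-10,44,13)
river: ρ → (13,34,-25)
river: ρ → (-25,16,22)
river: ρ → (22,28,-19)
river: ρ → (-19,48,2)
river: ρ → (2,48,-19)
ρ-cycle length = 26 (tail of 1 descent step not counted)

26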